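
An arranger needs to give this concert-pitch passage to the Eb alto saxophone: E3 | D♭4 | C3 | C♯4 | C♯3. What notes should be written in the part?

C#4 Bb4 A3 A#4 A#3

The Eb alto saxophone sounds a major sixth below written, so the written part must be a major sixth above concert — transpose each note up.
E3 → C#4
Db4 → Bb4
C3 → A3
C#4 → A#4
C#3 → A#3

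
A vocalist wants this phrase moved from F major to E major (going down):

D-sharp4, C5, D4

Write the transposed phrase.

C##4 B4 C#4

F major to E major down is a minor second, so every note moves down by that interval.
D#4 gives C##4
C5 gives B4
D4 gives C#4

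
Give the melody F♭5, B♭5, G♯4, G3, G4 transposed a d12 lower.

Fb5 to Bb3
Bb5 to E4
G#4 to C##3
G3 to C#2
G4 to C#3

Bb3 E4 C##3 C#2 C#3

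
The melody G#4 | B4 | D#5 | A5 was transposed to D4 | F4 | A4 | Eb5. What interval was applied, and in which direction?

Take the first pair: G#4 → D4. G to D spans 4 letter names, so the interval is some kind of fourth.
D4 to G#4 is 6 semitones, which makes it an augmented fourth; the second version is lower, so the direction is down.
Checking another pair — A5 → Eb5 — gives the same interval.

down an augmented fourth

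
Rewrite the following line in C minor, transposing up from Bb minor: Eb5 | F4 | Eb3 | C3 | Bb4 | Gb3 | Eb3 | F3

F5 G4 F3 D3 C5 Ab3 F3 G3

Bb minor to C minor up is a major second, so every note moves up by that interval.
Eb5 gives F5
F4 gives G4
Eb3 gives F3
C3 gives D3
Bb4 gives C5
Gb3 gives Ab3
Eb3 gives F3
F3 gives G3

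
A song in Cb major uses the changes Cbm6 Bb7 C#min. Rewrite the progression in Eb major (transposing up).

Ebm6 D7 E#min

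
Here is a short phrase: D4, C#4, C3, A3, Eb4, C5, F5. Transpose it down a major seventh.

D4 down a major seventh is Eb3.
A major seventh down from C#4 gives D3.
C3: a seventh down reaches D, and 11 semitones makes it Db2.
A3: a seventh down reaches B, and 11 semitones makes it Bb2.
Eb4: a seventh down reaches F, and 11 semitones makes it Fb3.
A major seventh down from C5 gives Db4.
A major seventh down from F5 gives Gb4.

Eb3 D3 Db2 Bb2 Fb3 Db4 Gb4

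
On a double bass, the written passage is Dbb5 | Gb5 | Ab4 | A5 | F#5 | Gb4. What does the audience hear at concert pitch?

Written C4 on the double bass sounds as C3, a perfect octave lower; apply that shift to every note.
Dbb5 → Dbb4
Gb5 → Gb4
Ab4 → Ab3
A5 → A4
F#5 → F#4
Gb4 → Gb3

Dbb4 Gb4 Ab3 A4 F#4 Gb3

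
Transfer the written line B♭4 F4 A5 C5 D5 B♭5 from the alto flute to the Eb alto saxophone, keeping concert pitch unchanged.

D5 A4 C#6 E5 F#5 D6

First find concert pitch: the alto flute sounds a perfect fourth below written, so B♭4 F4 A5 C5 D5 B♭5 sounds F4 C4 E5 G4 A4 F5.
Then write for Eb alto saxophone: it sounds a major sixth below written, so the part must be a major sixth above concert.
F4 → D5
C4 → A4
E5 → C#6
G4 → E5
A4 → F#5
F5 → D6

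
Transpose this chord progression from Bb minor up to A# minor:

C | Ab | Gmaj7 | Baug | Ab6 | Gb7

B# G# F##maj7 A##aug G#6 F#7

Bb minor up to A# minor is an augmented seventh; each chord root moves by that interval while the quality stays the same.
C: root C up an augmented seventh → B#, giving B#.
Ab: root Ab up an augmented seventh → G#, giving G#.
Gmaj7: root G up an augmented seventh → F##, giving F##maj7.
Baug: root B up an augmented seventh → A##, giving A##aug.
Ab6: root Ab up an augmented seventh → G#, giving G#6.
Gb7: root Gb up an augmented seventh → F#, giving F#7.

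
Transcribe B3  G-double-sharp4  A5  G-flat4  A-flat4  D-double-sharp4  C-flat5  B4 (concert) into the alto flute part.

The alto flute sounds a perfect fourth below written, so the written part must be a perfect fourth above concert — transpose each note up.
B3 becomes E4
G##4 becomes C##5
A5 becomes D6
Gb4 becomes Cb5
Ab4 becomes Db5
D##4 becomes G##4
Cb5 becomes Fb5
B4 becomes E5

E4 C##5 D6 Cb5 Db5 G##4 Fb5 E5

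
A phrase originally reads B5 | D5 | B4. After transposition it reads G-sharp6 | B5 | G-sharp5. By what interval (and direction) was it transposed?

From B5 to G#6 is 6 letter names — a sixth of some quality.
B5 to G#6 is 9 semitones, which makes it a major sixth; the second version is higher, so the direction is up.
Checking another pair — B4 → G#5 — gives the same interval.

up a major sixth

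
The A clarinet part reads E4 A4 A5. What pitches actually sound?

C#4 F#4 F#5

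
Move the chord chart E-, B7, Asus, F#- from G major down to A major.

F#- C#7 Bsus G#-

G major down to A major is a minor seventh; each chord root moves by that interval while the quality stays the same.
E-: root E down a minor seventh → F#, giving F#-.
B7: root B down a minor seventh → C#, giving C#7.
Asus: root A down a minor seventh → B, giving Bsus.
F#-: root F# down a minor seventh → G#, giving G#-.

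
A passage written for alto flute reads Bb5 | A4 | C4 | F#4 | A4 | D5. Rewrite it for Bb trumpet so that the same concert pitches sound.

G5 F#4 A3 D#4 F#4 B4

First find concert pitch: the alto flute sounds a perfect fourth below written, so Bb5 A4 C4 F#4 A4 D5 sounds F5 E4 G3 C#4 E4 A4.
Then write for Bb trumpet: it sounds a major second below written, so the part must be a major second above concert.
F5 → G5
E4 → F#4
G3 → A3
C#4 → D#4
E4 → F#4
A4 → B4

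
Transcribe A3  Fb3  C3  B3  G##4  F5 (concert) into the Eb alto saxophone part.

F#4 Db4 A3 G#4 E##5 D6

The Eb alto saxophone sounds a major sixth below written, so the written part must be a major sixth above concert — transpose each note up.
A3 gives F#4
Fb3 gives Db4
C3 gives A3
B3 gives G#4
G##4 gives E##5
F5 gives D6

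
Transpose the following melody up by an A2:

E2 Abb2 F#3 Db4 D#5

E2 up an augmented second is F##2.
An augmented second up from Abb2 gives Bb2.
An augmented second up from F#3 gives G##3.
Db4: a second up reaches E, and 3 semitones makes it E4.
D#5: a second up reaches E, and 3 semitones makes it E##5.

F##2 Bb2 G##3 E4 E##5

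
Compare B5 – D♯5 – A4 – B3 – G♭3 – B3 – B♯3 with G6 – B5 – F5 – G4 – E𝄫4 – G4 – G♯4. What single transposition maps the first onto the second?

up a minor sixth

Take the first pair: B5 → G6. B to G spans 6 letter names, so the interval is some kind of sixth.
B5 to G6 is 8 semitones, which makes it a minor sixth; the second version is higher, so the direction is up.
Checking another pair — B#3 → G#4 — gives the same interval.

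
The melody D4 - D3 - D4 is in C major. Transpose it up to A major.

B4 B3 B4

C major to A major up is a major sixth, so every note moves up by that interval.
D4 becomes B4
D3 becomes B3
D4 becomes B4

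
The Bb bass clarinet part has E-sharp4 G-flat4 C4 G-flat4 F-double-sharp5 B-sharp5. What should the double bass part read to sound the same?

D#4 Fb4 Bb3 Fb4 E#5 A#5

First find concert pitch: the Bb bass clarinet sounds a major ninth below written, so E-sharp4 G-flat4 C4 G-flat4 F-double-sharp5 B-sharp5 sounds D#3 Fb3 Bb2 Fb3 E#4 A#4.
Then write for double bass: it sounds a perfect octave below written, so the part must be a perfect octave above concert.
D#3 → D#4
Fb3 → Fb4
Bb2 → Bb3
Fb3 → Fb4
E#4 → E#5
A#4 → A#5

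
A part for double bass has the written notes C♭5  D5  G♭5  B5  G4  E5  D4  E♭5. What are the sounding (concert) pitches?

The double bass sounds a perfect octave below written, so transpose each written note down a perfect octave.
Cb5 to Cb4
D5 to D4
Gb5 to Gb4
B5 to B4
G4 to G3
E5 to E4
D4 to D3
Eb5 to Eb4

Cb4 D4 Gb4 B4 G3 E4 D3 Eb4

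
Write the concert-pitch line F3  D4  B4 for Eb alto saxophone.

D4 B4 G#5

The Eb alto saxophone sounds a major sixth below written, so the written part must be a major sixth above concert — transpose each note up.
F3 becomes D4
D4 becomes B4
B4 becomes G#5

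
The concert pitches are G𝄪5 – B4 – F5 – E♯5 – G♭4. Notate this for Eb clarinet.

E##5 G#4 D5 C##5 Eb4

Written C4 sounds as Eb4 on the Eb clarinet, so concert pitches are written a minor third down.
G##5 -> E##5
B4 -> G#4
F5 -> D5
E#5 -> C##5
Gb4 -> Eb4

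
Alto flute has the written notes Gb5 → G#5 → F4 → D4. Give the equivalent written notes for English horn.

First find concert pitch: the alto flute sounds a perfect fourth below written, so Gb5 G#5 F4 D4 sounds Db5 D#5 C4 A3.
Then write for English horn: it sounds a perfect fifth below written, so the part must be a perfect fifth above concert.
Db5 → Ab5
D#5 → A#5
C4 → G4
A3 → E4

Ab5 A#5 G4 E4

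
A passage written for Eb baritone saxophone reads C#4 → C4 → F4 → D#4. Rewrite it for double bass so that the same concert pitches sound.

First find concert pitch: the Eb baritone saxophone sounds a major thirteenth below written, so C#4 C4 F4 D#4 sounds E2 Eb2 Ab2 F#2.
Then write for double bass: it sounds a perfect octave below written, so the part must be a perfect octave above concert.
E2 → E3
Eb2 → Eb3
Ab2 → Ab3
F#2 → F#3

E3 Eb3 Ab3 F#3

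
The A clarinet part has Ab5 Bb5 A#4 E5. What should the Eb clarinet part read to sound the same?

D5 E5 D##4 A#4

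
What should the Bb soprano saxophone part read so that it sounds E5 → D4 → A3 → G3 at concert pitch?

The Bb soprano saxophone sounds a major second below written, so the written part must be a major second above concert — transpose each note up.
E5 -> F#5
D4 -> E4
A3 -> B3
G3 -> A3

F#5 E4 B3 A3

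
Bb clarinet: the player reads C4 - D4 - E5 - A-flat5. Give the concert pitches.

Written C4 on the Bb clarinet sounds as Bb3, a major second lower; apply that shift to every note.
C4 to Bb3
D4 to C4
E5 to D5
Ab5 to Gb5

Bb3 C4 D5 Gb5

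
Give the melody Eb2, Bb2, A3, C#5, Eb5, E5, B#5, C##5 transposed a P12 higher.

Bb3 F4 E5 G#6 Bb6 B6 F##7 G##6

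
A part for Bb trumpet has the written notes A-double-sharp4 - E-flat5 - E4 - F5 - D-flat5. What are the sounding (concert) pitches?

Written C4 on the Bb trumpet sounds as Bb3, a major second lower; apply that shift to every note.
A##4 to G##4
Eb5 to Db5
E4 to D4
F5 to Eb5
Db5 to Cb5

G##4 Db5 D4 Eb5 Cb5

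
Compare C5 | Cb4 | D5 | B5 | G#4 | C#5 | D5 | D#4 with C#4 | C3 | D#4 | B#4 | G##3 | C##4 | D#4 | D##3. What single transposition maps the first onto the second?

down a diminished octave

From C5 to C#4 is 8 letter names — an octave of some quality.
C#4 to C5 is 11 semitones, which makes it a diminished octave; the second version is lower, so the direction is down.
Checking another pair — D#4 → D##3 — gives the same interval.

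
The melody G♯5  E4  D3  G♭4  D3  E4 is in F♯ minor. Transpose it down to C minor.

D5 Bb3 Ab2 Dbb4 Ab2 Bb3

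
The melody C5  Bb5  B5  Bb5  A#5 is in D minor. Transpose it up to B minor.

D minor to B minor up is a major sixth, so every note moves up by that interval.
C5 → A5
Bb5 → G6
B5 → G#6
Bb5 → G6
A#5 → F##6

A5 G6 G#6 G6 F##6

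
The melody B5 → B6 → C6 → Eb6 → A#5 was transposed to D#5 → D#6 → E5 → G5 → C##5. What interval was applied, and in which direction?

Take the first pair: B5 → D#5. B to D spans 6 letter names, so the interval is some kind of sixth.
D#5 to B5 is 8 semitones, which makes it a minor sixth; the second version is lower, so the direction is down.
Checking another pair — A#5 → C##5 — gives the same interval.

down a minor sixth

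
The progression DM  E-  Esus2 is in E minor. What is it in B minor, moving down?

AM B- Bsus2

E minor down to B minor is a perfect fourth; each chord root moves by that interval while the quality stays the same.
DM: root D down a perfect fourth → A, giving AM.
E-: root E down a perfect fourth → B, giving B-.
Esus2: root E down a perfect fourth → B, giving Bsus2.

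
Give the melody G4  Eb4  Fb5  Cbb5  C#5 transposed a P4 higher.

C5 Ab4 Bbb5 Fbb5 F#5

G4 becomes C5
Eb4 becomes Ab4
Fb5 becomes Bbb5
Cbb5 becomes Fbb5
C#5 becomes F#5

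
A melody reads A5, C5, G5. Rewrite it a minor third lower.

A5 gives F#5
C5 gives A4
G5 gives E5

F#5 A4 E5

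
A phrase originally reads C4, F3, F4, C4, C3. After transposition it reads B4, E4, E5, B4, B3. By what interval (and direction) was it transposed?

From C4 to B4 is 7 letter names — a seventh of some quality.
C4 to B4 is 11 semitones, which makes it a major seventh; the second version is higher, so the direction is up.
Checking another pair — C3 → B3 — gives the same interval.

up a major seventh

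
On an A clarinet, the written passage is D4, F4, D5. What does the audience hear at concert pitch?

B3 D4 B4

Written C4 on the A clarinet sounds as A3, a minor third lower; apply that shift to every note.
D4 → B3
F4 → D4
D5 → B4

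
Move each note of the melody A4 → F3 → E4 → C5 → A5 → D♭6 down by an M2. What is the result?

A4 -> G4
F3 -> Eb3
E4 -> D4
C5 -> Bb4
A5 -> G5
Db6 -> Cb6

G4 Eb3 D4 Bb4 G5 Cb6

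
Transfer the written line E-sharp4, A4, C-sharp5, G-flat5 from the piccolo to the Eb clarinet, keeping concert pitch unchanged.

C##5 F#5 A#5 Eb6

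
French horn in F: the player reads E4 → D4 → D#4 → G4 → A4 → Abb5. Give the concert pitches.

A3 G3 G#3 C4 D4 Dbb5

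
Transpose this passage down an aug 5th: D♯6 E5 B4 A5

D#6 down an augmented fifth is G5.
E5: a fifth down reaches A, and 8 semitones makes it Ab4.
An augmented fifth down from B4 gives Eb4.
A5 down an augmented fifth is Db5.

G5 Ab4 Eb4 Db5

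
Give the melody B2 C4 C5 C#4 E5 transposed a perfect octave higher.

B2: an octave up reaches B, and 12 semitones makes it B3.
C4: an octave up reaches C, and 12 semitones makes it C5.
A perfect octave up from C5 gives C6.
A perfect octave up from C#4 gives C#5.
E5: an octave up reaches E, and 12 semitones makes it E6.

B3 C5 C6 C#5 E6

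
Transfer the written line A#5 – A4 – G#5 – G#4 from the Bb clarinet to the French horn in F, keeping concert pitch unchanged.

D#6 D5 C#6 C#5

First find concert pitch: the Bb clarinet sounds a major second below written, so A#5 A4 G#5 G#4 sounds G#5 G4 F#5 F#4.
Then write for French horn in F: it sounds a perfect fifth below written, so the part must be a perfect fifth above concert.
G#5 → D#6
G4 → D5
F#5 → C#6
F#4 → C#5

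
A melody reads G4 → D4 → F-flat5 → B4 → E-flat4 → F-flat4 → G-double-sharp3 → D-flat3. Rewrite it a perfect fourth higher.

C5 G4 Bbb5 E5 Ab4 Bbb4 C##4 Gb3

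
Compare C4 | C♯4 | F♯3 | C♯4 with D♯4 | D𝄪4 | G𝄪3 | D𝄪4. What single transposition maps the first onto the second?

up an augmented second

Take the first pair: C4 → D#4. C to D spans 2 letter names, so the interval is some kind of second.
C4 to D#4 is 3 semitones, which makes it an augmented second; the second version is higher, so the direction is up.
Checking another pair — C#4 → D##4 — gives the same interval.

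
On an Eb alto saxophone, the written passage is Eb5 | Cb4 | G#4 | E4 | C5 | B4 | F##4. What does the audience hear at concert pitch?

The Eb alto saxophone sounds a major sixth below written, so transpose each written note down a major sixth.
Eb5 becomes Gb4
Cb4 becomes Ebb3
G#4 becomes B3
E4 becomes G3
C5 becomes Eb4
B4 becomes D4
F##4 becomes A#3

Gb4 Ebb3 B3 G3 Eb4 D4 A#3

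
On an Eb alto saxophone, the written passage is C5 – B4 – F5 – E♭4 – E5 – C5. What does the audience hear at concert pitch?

Eb4 D4 Ab4 Gb3 G4 Eb4

Written C4 on the Eb alto saxophone sounds as Eb3, a major sixth lower; apply that shift to every note.
C5 → Eb4
B4 → D4
F5 → Ab4
Eb4 → Gb3
E5 → G4
C5 → Eb4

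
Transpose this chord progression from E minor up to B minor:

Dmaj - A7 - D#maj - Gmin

Amaj E7 A#maj Dmin

E minor up to B minor is a perfect fifth; each chord root moves by that interval while the quality stays the same.
Dmaj: root D up a perfect fifth → A, giving Amaj.
A7: root A up a perfect fifth → E, giving E7.
D#maj: root D# up a perfect fifth → A#, giving A#maj.
Gmin: root G up a perfect fifth → D, giving Dmin.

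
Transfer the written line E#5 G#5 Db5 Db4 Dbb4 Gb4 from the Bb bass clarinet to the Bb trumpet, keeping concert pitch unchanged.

E#4 G#4 Db4 Db3 Dbb3 Gb3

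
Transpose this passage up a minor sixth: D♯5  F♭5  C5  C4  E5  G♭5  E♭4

D#5 up a minor sixth is B5.
Fb5 up a minor sixth is Dbb6.
C5: a sixth up reaches A, and 8 semitones makes it Ab5.
C4: a sixth up reaches A, and 8 semitones makes it Ab4.
A minor sixth up from E5 gives C6.
A minor sixth up from Gb5 gives Ebb6.
Eb4 up a minor sixth is Cb5.

B5 Dbb6 Ab5 Ab4 C6 Ebb6 Cb5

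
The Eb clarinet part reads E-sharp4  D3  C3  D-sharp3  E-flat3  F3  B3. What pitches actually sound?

G#4 F3 Eb3 F#3 Gb3 Ab3 D4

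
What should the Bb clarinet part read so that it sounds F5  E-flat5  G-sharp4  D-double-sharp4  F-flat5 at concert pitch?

Written C4 sounds as Bb3 on the Bb clarinet, so concert pitches are written a major second up.
F5 gives G5
Eb5 gives F5
G#4 gives A#4
D##4 gives E##4
Fb5 gives Gb5

G5 F5 A#4 E##4 Gb5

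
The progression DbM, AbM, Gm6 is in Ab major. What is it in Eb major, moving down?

Ab major down to Eb major is a perfect fourth; each chord root moves by that interval while the quality stays the same.
DbM: root Db down a perfect fourth → Ab, giving AbM.
AbM: root Ab down a perfect fourth → Eb, giving EbM.
Gm6: root G down a perfect fourth → D, giving Dm6.

AbM EbM Dm6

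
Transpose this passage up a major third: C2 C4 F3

A major third up from C2 gives E2.
C4 up a major third is E4.
A major third up from F3 gives A3.

E2 E4 A3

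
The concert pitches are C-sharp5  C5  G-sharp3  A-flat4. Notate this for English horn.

Written C4 sounds as F3 on the English horn, so concert pitches are written a perfect fifth up.
C#5 to G#5
C5 to G5
G#3 to D#4
Ab4 to Eb5

G#5 G5 D#4 Eb5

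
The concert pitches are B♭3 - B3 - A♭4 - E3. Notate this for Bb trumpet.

Written C4 sounds as Bb3 on the Bb trumpet, so concert pitches are written a major second up.
Bb3 becomes C4
B3 becomes C#4
Ab4 becomes Bb4
E3 becomes F#3

C4 C#4 Bb4 F#3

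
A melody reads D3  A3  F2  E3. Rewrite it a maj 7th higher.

D3: a seventh up reaches C, and 11 semitones makes it C#4.
A major seventh up from A3 gives G#4.
A major seventh up from F2 gives E3.
E3 up a major seventh is D#4.

C#4 G#4 E3 D#4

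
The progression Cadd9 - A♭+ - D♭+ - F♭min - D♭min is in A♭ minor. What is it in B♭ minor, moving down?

A♭ minor down to B♭ minor is a minor seventh; each chord root moves by that interval while the quality stays the same.
Cadd9: root C down a minor seventh → D, giving Dadd9.
A♭+: root A♭ down a minor seventh → Bb, giving Bb+.
D♭+: root D♭ down a minor seventh → Eb, giving Eb+.
F♭min: root F♭ down a minor seventh → Gb, giving Gbmin.
D♭min: root D♭ down a minor seventh → Eb, giving Ebmin.

Dadd9 Bb+ Eb+ Gbmin Ebmin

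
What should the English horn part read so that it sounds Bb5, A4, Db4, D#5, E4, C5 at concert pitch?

F6 E5 Ab4 A#5 B4 G5

Written C4 sounds as F3 on the English horn, so concert pitches are written a perfect fifth up.
Bb5 gives F6
A4 gives E5
Db4 gives Ab4
D#5 gives A#5
E4 gives B4
C5 gives G5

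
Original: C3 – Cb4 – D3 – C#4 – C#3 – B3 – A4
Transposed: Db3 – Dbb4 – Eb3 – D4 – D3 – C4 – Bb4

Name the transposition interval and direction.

From C3 to Db3 is 2 letter names — a second of some quality.
C3 to Db3 is 1 semitone, which makes it a minor second; the second version is higher, so the direction is up.
Checking another pair — A4 → Bb4 — gives the same interval.

up a minor second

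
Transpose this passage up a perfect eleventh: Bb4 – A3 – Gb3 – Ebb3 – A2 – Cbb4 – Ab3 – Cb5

Bb4: an eleventh up reaches E, and 17 semitones makes it Eb6.
A3: an eleventh up reaches D, and 17 semitones makes it D5.
A perfect eleventh up from Gb3 gives Cb5.
Ebb3: an eleventh up reaches A, and 17 semitones makes it Abb4.
A perfect eleventh up from A2 gives D4.
Cbb4: an eleventh up reaches F, and 17 semitones makes it Fbb5.
Ab3: an eleventh up reaches D, and 17 semitones makes it Db5.
Cb5: an eleventh up reaches F, and 17 semitones makes it Fb6.

Eb6 D5 Cb5 Abb4 D4 Fbb5 Db5 Fb6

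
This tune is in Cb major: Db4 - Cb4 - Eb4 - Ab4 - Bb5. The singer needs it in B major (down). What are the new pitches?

Cb major to B major down is a diminished second, so every note moves down by that interval.
Db4 becomes C#4
Cb4 becomes B3
Eb4 becomes D#4
Ab4 becomes G#4
Bb5 becomes A#5

C#4 B3 D#4 G#4 A#5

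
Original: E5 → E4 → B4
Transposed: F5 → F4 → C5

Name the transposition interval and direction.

up a minor second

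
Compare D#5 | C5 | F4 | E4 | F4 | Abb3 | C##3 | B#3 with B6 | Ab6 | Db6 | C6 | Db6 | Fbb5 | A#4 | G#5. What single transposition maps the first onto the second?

up a minor thirteenth

From D#5 to B6 is 13 letter names — a thirteenth of some quality.
D#5 to B6 is 20 semitones, which makes it a minor thirteenth; the second version is higher, so the direction is up.
Checking another pair — B#3 → G#5 — gives the same interval.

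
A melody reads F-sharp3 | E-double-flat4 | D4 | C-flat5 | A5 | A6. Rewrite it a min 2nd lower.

E#3 Db4 C#4 Bb4 G#5 G#6

A minor second down from F#3 gives E#3.
Ebb4: a second down reaches D, and 1 semitone makes it Db4.
D4 down a minor second is C#4.
Cb5 down a minor second is Bb4.
A5 down a minor second is G#5.
A minor second down from A6 gives G#6.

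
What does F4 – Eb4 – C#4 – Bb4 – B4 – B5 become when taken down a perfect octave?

F4 → F3
Eb4 → Eb3
C#4 → C#3
Bb4 → Bb3
B4 → B3
B5 → B4

F3 Eb3 C#3 Bb3 B3 B4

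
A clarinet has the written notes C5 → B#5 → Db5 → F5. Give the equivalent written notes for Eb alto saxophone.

First find concert pitch: the A clarinet sounds a minor third below written, so C5 B#5 Db5 F5 sounds A4 G##5 Bb4 D5.
Then write for Eb alto saxophone: it sounds a major sixth below written, so the part must be a major sixth above concert.
A4 → F#5
G##5 → E##6
Bb4 → G5
D5 → B5

F#5 E##6 G5 B5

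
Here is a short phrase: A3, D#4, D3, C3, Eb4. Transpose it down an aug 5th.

Db3 G3 Gb2 Fb2 Abb3

A3 down an augmented fifth is Db3.
D#4 down an augmented fifth is G3.
D3 down an augmented fifth is Gb2.
C3: a fifth down reaches F, and 8 semitones makes it Fb2.
Eb4 down an augmented fifth is Abb3.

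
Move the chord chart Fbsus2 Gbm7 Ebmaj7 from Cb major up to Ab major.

Dbsus2 Ebm7 Cmaj7

Cb major up to Ab major is a major sixth; each chord root moves by that interval while the quality stays the same.
Fbsus2: root Fb up a major sixth → Db, giving Dbsus2.
Gbm7: root Gb up a major sixth → Eb, giving Ebm7.
Ebmaj7: root Eb up a major sixth → C, giving Cmaj7.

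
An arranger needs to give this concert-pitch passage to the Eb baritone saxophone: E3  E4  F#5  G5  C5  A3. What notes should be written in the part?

Written C4 sounds as Eb2 on the Eb baritone saxophone, so concert pitches are written a major thirteenth up.
E3 -> C#5
E4 -> C#6
F#5 -> D#7
G5 -> E7
C5 -> A6
A3 -> F#5

C#5 C#6 D#7 E7 A6 F#5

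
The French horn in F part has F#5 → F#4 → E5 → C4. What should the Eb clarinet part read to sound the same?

G#4 G#3 F#4 D3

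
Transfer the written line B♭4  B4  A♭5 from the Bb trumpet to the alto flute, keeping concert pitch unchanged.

Db5 D5 Cb6

First find concert pitch: the Bb trumpet sounds a major second below written, so B♭4 B4 A♭5 sounds Ab4 A4 Gb5.
Then write for alto flute: it sounds a perfect fourth below written, so the part must be a perfect fourth above concert.
Ab4 → Db5
A4 → D5
Gb5 → Cb6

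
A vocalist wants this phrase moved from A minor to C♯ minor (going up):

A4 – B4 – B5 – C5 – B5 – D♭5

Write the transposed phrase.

C#5 D#5 D#6 E5 D#6 F5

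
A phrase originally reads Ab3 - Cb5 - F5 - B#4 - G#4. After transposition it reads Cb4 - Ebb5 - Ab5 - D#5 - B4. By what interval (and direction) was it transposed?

up a minor third

From Ab3 to Cb4 is 3 letter names — a third of some quality.
Ab3 to Cb4 is 3 semitones, which makes it a minor third; the second version is higher, so the direction is up.
Checking another pair — G#4 → B4 — gives the same interval.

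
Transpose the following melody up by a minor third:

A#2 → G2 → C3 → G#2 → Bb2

A minor third up from A#2 gives C#3.
A minor third up from G2 gives Bb2.
A minor third up from C3 gives Eb3.
G#2: a third up reaches B, and 3 semitones makes it B2.
A minor third up from Bb2 gives Db3.

C#3 Bb2 Eb3 B2 Db3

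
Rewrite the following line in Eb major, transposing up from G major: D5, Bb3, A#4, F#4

Bb5 Gb4 F#5 D5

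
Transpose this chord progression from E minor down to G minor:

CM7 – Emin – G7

EbM7 Gmin Bb7

E minor down to G minor is a major sixth; each chord root moves by that interval while the quality stays the same.
CM7: root C down a major sixth → Eb, giving EbM7.
Emin: root E down a major sixth → G, giving Gmin.
G7: root G down a major sixth → Bb, giving Bb7.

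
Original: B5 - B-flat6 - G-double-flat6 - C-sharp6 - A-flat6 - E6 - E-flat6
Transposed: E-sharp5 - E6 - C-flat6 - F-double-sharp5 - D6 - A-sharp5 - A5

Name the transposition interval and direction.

down a diminished fifth

From B5 to E#5 is 5 letter names — a fifth of some quality.
E#5 to B5 is 6 semitones, which makes it a diminished fifth; the second version is lower, so the direction is down.
Checking another pair — Eb6 → A5 — gives the same interval.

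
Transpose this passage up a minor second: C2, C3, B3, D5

Db2 Db3 C4 Eb5

C2 → Db2
C3 → Db3
B3 → C4
D5 → Eb5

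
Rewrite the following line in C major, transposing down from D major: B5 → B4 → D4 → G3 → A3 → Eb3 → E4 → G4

A5 A4 C4 F3 G3 Db3 D4 F4

D major to C major down is a major second, so every note moves down by that interval.
B5 gives A5
B4 gives A4
D4 gives C4
G3 gives F3
A3 gives G3
Eb3 gives Db3
E4 gives D4
G4 gives F4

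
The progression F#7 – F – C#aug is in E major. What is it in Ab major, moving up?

Bb7 Bbb Faug

E major up to Ab major is a diminished fourth; each chord root moves by that interval while the quality stays the same.
F#7: root F# up a diminished fourth → Bb, giving Bb7.
F: root F up a diminished fourth → Bbb, giving Bbb.
C#aug: root C# up a diminished fourth → F, giving Faug.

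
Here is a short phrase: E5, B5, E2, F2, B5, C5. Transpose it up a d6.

Cb6 Gb6 Cb3 Dbb3 Gb6 Abb5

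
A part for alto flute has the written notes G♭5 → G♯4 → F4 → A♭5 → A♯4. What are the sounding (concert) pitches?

Written C4 on the alto flute sounds as G3, a perfect fourth lower; apply that shift to every note.
Gb5 gives Db5
G#4 gives D#4
F4 gives C4
Ab5 gives Eb5
A#4 gives E#4

Db5 D#4 C4 Eb5 E#4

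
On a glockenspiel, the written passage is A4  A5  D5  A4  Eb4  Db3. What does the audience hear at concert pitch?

A6 A7 D7 A6 Eb6 Db5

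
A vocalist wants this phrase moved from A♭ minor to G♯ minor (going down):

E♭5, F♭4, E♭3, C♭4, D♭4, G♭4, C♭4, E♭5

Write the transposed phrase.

D#5 E4 D#3 B3 C#4 F#4 B3 D#5

From A♭ down to G♯ is a diminished second; apply that to each pitch.
Eb5 gives D#5
Fb4 gives E4
Eb3 gives D#3
Cb4 gives B3
Db4 gives C#4
Gb4 gives F#4
Cb4 gives B3
Eb5 gives D#5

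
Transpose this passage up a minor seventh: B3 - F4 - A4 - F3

A4 Eb5 G5 Eb4

B3 -> A4
F4 -> Eb5
A4 -> G5
F3 -> Eb4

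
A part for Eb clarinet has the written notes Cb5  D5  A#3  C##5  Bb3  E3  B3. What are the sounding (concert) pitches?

The Eb clarinet sounds a minor third above written, so transpose each written note up a minor third.
Cb5 gives Ebb5
D5 gives F5
A#3 gives C#4
C##5 gives E#5
Bb3 gives Db4
E3 gives G3
B3 gives D4

Ebb5 F5 C#4 E#5 Db4 G3 D4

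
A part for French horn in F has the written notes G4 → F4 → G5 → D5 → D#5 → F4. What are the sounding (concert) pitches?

Written C4 on the French horn in F sounds as F3, a perfect fifth lower; apply that shift to every note.
G4 to C4
F4 to Bb3
G5 to C5
D5 to G4
D#5 to G#4
F4 to Bb3

C4 Bb3 C5 G4 G#4 Bb3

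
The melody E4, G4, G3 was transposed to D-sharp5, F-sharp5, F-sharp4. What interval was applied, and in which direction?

up a major seventh

Take the first pair: E4 → D#5. E to D spans 7 letter names, so the interval is some kind of seventh.
E4 to D#5 is 11 semitones, which makes it a major seventh; the second version is higher, so the direction is up.
Checking another pair — G3 → F#4 — gives the same interval.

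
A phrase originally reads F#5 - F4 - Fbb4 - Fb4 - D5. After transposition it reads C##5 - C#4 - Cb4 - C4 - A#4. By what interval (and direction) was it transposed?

down a diminished fourth

Take the first pair: F#5 → C##5. F to C spans 4 letter names, so the interval is some kind of fourth.
C##5 to F#5 is 4 semitones, which makes it a diminished fourth; the second version is lower, so the direction is down.
Checking another pair — D5 → A#4 — gives the same interval.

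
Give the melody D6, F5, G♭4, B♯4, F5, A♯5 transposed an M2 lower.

D6 becomes C6
F5 becomes Eb5
Gb4 becomes Fb4
B#4 becomes A#4
F5 becomes Eb5
A#5 becomes G#5

C6 Eb5 Fb4 A#4 Eb5 G#5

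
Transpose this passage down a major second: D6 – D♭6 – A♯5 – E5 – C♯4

D6 → C6
Db6 → Cb6
A#5 → G#5
E5 → D5
C#4 → B3

C6 Cb6 G#5 D5 B3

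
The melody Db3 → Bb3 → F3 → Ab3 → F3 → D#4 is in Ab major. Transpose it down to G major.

C3 A3 E3 G3 E3 C##4

From Ab down to G is a minor second; apply that to each pitch.
Db3 -> C3
Bb3 -> A3
F3 -> E3
Ab3 -> G3
F3 -> E3
D#4 -> C##4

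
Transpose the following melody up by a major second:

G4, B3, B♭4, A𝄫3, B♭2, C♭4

G4 gives A4
B3 gives C#4
Bb4 gives C5
Abb3 gives Bbb3
Bb2 gives C3
Cb4 gives Db4

A4 C#4 C5 Bbb3 C3 Db4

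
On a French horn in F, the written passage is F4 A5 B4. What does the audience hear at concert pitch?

Bb3 D5 E4

The French horn in F sounds a perfect fifth below written, so transpose each written note down a perfect fifth.
F4 to Bb3
A5 to D5
B4 to E4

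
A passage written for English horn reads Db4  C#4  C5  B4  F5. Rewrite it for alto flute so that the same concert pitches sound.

Cb4 B3 Bb4 A4 Eb5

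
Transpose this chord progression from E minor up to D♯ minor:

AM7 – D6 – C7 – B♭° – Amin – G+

E minor up to D♯ minor is a major seventh; each chord root moves by that interval while the quality stays the same.
AM7: root A up a major seventh → G#, giving G#M7.
D6: root D up a major seventh → C#, giving C#6.
C7: root C up a major seventh → B, giving B7.
B♭°: root B♭ up a major seventh → A, giving A°.
Amin: root A up a major seventh → G#, giving G#min.
G+: root G up a major seventh → F#, giving F#+.

G#M7 C#6 B7 A° G#min F#+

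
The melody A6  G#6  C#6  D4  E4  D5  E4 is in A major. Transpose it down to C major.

C6 B5 E5 F3 G3 F4 G3

A major to C major down is a major sixth, so every note moves down by that interval.
A6 -> C6
G#6 -> B5
C#6 -> E5
D4 -> F3
E4 -> G3
D5 -> F4
E4 -> G3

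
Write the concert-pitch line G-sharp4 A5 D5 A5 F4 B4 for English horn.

The English horn sounds a perfect fifth below written, so the written part must be a perfect fifth above concert — transpose each note up.
G#4 -> D#5
A5 -> E6
D5 -> A5
A5 -> E6
F4 -> C5
B4 -> F#5

D#5 E6 A5 E6 C5 F#5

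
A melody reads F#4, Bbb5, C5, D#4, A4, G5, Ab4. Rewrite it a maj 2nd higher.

F#4 up a major second is G#4.
Bbb5: a second up reaches C, and 2 semitones makes it Cb6.
C5: a second up reaches D, and 2 semitones makes it D5.
D#4: a second up reaches E, and 2 semitones makes it E#4.
A4: a second up reaches B, and 2 semitones makes it B4.
G5 up a major second is A5.
A major second up from Ab4 gives Bb4.

G#4 Cb6 D5 E#4 B4 A5 Bb4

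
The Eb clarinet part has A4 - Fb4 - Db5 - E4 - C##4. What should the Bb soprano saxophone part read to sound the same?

D5 Bbb4 Gb5 A4 F##4

First find concert pitch: the Eb clarinet sounds a minor third above written, so A4 Fb4 Db5 E4 C##4 sounds C5 Abb4 Fb5 G4 E#4.
Then write for Bb soprano saxophone: it sounds a major second below written, so the part must be a major second above concert.
C5 → D5
Abb4 → Bbb4
Fb5 → Gb5
G4 → A4
E#4 → F##4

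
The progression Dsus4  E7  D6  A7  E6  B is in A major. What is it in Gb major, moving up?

Cbsus4 Db7 Cb6 Gb7 Db6 Ab

A major up to Gb major is a diminished seventh; each chord root moves by that interval while the quality stays the same.
Dsus4: root D up a diminished seventh → Cb, giving Cbsus4.
E7: root E up a diminished seventh → Db, giving Db7.
D6: root D up a diminished seventh → Cb, giving Cb6.
A7: root A up a diminished seventh → Gb, giving Gb7.
E6: root E up a diminished seventh → Db, giving Db6.
B: root B up a diminished seventh → Ab, giving Ab.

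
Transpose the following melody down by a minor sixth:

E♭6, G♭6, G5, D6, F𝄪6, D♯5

Eb6 down a minor sixth is G5.
A minor sixth down from Gb6 gives Bb5.
A minor sixth down from G5 gives B4.
A minor sixth down from D6 gives F#5.
F##6 down a minor sixth is A##5.
A minor sixth down from D#5 gives F##4.

G5 Bb5 B4 F#5 A##5 F##4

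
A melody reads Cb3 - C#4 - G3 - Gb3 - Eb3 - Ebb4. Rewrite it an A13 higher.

A4 A##5 E#5 E5 C#5 C6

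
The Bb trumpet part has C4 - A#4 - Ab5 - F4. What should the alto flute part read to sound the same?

Eb4 C#5 Cb6 Ab4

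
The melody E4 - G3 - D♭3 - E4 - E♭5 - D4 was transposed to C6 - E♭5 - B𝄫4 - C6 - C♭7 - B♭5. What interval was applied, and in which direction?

up a minor thirteenth

From E4 to C6 is 13 letter names — a thirteenth of some quality.
E4 to C6 is 20 semitones, which makes it a minor thirteenth; the second version is higher, so the direction is up.
Checking another pair — D4 → Bb5 — gives the same interval.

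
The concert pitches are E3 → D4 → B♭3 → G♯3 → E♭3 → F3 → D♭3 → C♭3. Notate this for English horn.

Written C4 sounds as F3 on the English horn, so concert pitches are written a perfect fifth up.
E3 to B3
D4 to A4
Bb3 to F4
G#3 to D#4
Eb3 to Bb3
F3 to C4
Db3 to Ab3
Cb3 to Gb3

B3 A4 F4 D#4 Bb3 C4 Ab3 Gb3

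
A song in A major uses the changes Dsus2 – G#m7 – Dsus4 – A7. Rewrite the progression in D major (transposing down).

Gsus2 C#m7 Gsus4 D7

A major down to D major is a perfect fifth; each chord root moves by that interval while the quality stays the same.
Dsus2: root D down a perfect fifth → G, giving Gsus2.
G#m7: root G# down a perfect fifth → C#, giving C#m7.
Dsus4: root D down a perfect fifth → G, giving Gsus4.
A7: root A down a perfect fifth → D, giving D7.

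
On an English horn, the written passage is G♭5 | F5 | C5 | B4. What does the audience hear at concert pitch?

Cb5 Bb4 F4 E4

Written C4 on the English horn sounds as F3, a perfect fifth lower; apply that shift to every note.
Gb5 gives Cb5
F5 gives Bb4
C5 gives F4
B4 gives E4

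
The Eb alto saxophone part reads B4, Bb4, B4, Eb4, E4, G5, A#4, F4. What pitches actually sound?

D4 Db4 D4 Gb3 G3 Bb4 C#4 Ab3

The Eb alto saxophone sounds a major sixth below written, so transpose each written note down a major sixth.
B4 to D4
Bb4 to Db4
B4 to D4
Eb4 to Gb3
E4 to G3
G5 to Bb4
A#4 to C#4
F4 to Ab3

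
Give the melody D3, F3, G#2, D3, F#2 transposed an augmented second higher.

E#3 G#3 A##2 E#3 G##2

D3: a second up reaches E, and 3 semitones makes it E#3.
F3 up an augmented second is G#3.
An augmented second up from G#2 gives A##2.
An augmented second up from D3 gives E#3.
F#2: a second up reaches G, and 3 semitones makes it G##2.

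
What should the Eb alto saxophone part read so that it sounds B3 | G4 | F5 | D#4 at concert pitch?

G#4 E5 D6 B#4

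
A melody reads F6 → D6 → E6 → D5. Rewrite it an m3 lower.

D6 B5 C#6 B4

F6: a third down reaches D, and 3 semitones makes it D6.
A minor third down from D6 gives B5.
A minor third down from E6 gives C#6.
D5 down a minor third is B4.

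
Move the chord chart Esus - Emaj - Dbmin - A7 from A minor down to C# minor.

G#sus G#maj Fmin C#7

A minor down to C# minor is a minor sixth; each chord root moves by that interval while the quality stays the same.
Esus: root E down a minor sixth → G#, giving G#sus.
Emaj: root E down a minor sixth → G#, giving G#maj.
Dbmin: root Db down a minor sixth → F, giving Fmin.
A7: root A down a minor sixth → C#, giving C#7.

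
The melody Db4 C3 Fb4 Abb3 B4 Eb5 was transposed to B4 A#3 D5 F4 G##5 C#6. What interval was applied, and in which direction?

From Db4 to B4 is 6 letter names — a sixth of some quality.
Db4 to B4 is 10 semitones, which makes it an augmented sixth; the second version is higher, so the direction is up.
Checking another pair — Eb5 → C#6 — gives the same interval.

up an augmented sixth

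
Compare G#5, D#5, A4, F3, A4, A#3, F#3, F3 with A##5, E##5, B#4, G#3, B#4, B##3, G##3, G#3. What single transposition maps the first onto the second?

up an augmented second

From G#5 to A##5 is 2 letter names — a second of some quality.
G#5 to A##5 is 3 semitones, which makes it an augmented second; the second version is higher, so the direction is up.
Checking another pair — F3 → G#3 — gives the same interval.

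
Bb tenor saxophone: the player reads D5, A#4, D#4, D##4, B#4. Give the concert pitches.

C4 G#3 C#3 C##3 A#3

The Bb tenor saxophone sounds a major ninth below written, so transpose each written note down a major ninth.
D5 becomes C4
A#4 becomes G#3
D#4 becomes C#3
D##4 becomes C##3
B#4 becomes A#3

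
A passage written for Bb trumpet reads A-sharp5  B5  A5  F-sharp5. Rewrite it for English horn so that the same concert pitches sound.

D#6 E6 D6 B5

First find concert pitch: the Bb trumpet sounds a major second below written, so A-sharp5 B5 A5 F-sharp5 sounds G#5 A5 G5 E5.
Then write for English horn: it sounds a perfect fifth below written, so the part must be a perfect fifth above concert.
G#5 → D#6
A5 → E6
G5 → D6
E5 → B5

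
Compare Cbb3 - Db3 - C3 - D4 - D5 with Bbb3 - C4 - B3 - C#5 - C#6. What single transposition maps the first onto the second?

up a major seventh

Take the first pair: Cbb3 → Bbb3. C to B spans 7 letter names, so the interval is some kind of seventh.
Cbb3 to Bbb3 is 11 semitones, which makes it a major seventh; the second version is higher, so the direction is up.
Checking another pair — D5 → C#6 — gives the same interval.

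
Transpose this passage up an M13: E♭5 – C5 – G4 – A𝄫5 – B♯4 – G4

Eb5 to C7
C5 to A6
G4 to E6
Abb5 to Fb7
B#4 to G##6
G4 to E6

C7 A6 E6 Fb7 G##6 E6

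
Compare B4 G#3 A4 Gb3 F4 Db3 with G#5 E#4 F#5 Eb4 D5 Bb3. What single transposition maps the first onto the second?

up a major sixth

Take the first pair: B4 → G#5. B to G spans 6 letter names, so the interval is some kind of sixth.
B4 to G#5 is 9 semitones, which makes it a major sixth; the second version is higher, so the direction is up.
Checking another pair — Db3 → Bb3 — gives the same interval.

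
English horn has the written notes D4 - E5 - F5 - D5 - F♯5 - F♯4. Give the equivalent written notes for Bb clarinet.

First find concert pitch: the English horn sounds a perfect fifth below written, so D4 E5 F5 D5 F♯5 F♯4 sounds G3 A4 Bb4 G4 B4 B3.
Then write for Bb clarinet: it sounds a major second below written, so the part must be a major second above concert.
G3 → A3
A4 → B4
Bb4 → C5
G4 → A4
B4 → C#5
B3 → C#4

A3 B4 C5 A4 C#5 C#4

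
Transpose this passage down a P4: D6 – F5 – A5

A5 C5 E5

D6 -> A5
F5 -> C5
A5 -> E5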